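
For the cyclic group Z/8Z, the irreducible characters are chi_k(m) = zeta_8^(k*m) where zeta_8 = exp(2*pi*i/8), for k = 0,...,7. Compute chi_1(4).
chi_1(4) = zeta_8^4 = -1

Working: chi_1(4) = zeta_8^(1*4) = zeta_8^4. Since zeta_8^8 = 1, this equals zeta_8^4 = exp(2*pi*i*4/8) = -1.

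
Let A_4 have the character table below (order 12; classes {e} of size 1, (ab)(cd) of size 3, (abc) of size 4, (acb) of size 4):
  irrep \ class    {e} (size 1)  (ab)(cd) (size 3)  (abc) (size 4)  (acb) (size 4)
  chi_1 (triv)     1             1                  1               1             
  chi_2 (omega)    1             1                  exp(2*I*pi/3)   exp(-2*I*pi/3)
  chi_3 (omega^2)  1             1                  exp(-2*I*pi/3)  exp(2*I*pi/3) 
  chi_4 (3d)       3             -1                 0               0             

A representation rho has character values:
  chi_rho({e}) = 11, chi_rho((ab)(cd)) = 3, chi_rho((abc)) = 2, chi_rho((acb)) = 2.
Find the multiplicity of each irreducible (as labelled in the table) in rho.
Multiplicities: chi_1: 3, chi_2: 1, chi_3: 1, chi_4: 2.

Solution. Use <chi_rho, chi> = (1/|G|) sum_C |C| * chi_rho(C) * conj(chi(C)) with |G| = 12 for each irreducible chi in the table:
  <chi_rho, chi_1> = (1/12)[1*(11)*conj(1) + 3*(3)*conj(1) + 4*(2)*conj(1) + 4*(2)*conj(1)]
      = (1/12)[(11) + (9) + (8) + (8)] = 36/12 = 3
  <chi_rho, chi_2> = (1/12)[1*(11)*conj(1) + 3*(3)*conj(1) + 4*(2)*conj(exp(2*I*pi/3)) + 4*(2)*conj(exp(-2*I*pi/3))]
      = (1/12)[(11) + (9) + (4 + 12*exp(-2*I*pi/3) + 4*exp(2*I*pi/3)) + (4 + 4*exp(-2*I*pi/3) + 12*exp(2*I*pi/3))] = 12/12 = 1
  <chi_rho, chi_3> = (1/12)[1*(11)*conj(1) + 3*(3)*conj(1) + 4*(2)*conj(exp(-2*I*pi/3)) + 4*(2)*conj(exp(2*I*pi/3))]
      = (1/12)[(11) + (9) + (4 + 4*exp(-2*I*pi/3) + 12*exp(2*I*pi/3)) + (4 + 12*exp(-2*I*pi/3) + 4*exp(2*I*pi/3))] = 12/12 = 1
  <chi_rho, chi_4> = (1/12)[1*(11)*conj(3) + 3*(3)*conj(-1) + 4*(2)*conj(0) + 4*(2)*conj(0)]
      = (1/12)[(33) + (-9) + (0) + (0)] = 24/12 = 2
(Exp terms are combined using exp(i*s)*conj(exp(i*t)) = exp(i*(s-t)), and sums of them are collapsed using the identity that for every m > 1 the m distinct m-th roots of unity sum to 0, e.g. 1 + exp(2*I*pi/3) + exp(-2*I*pi/3) = 0.)
Dimension check: dim(rho) = sum (mult * dim) = 3*1 + 1*1 + 1*1 + 2*3 = 11 = chi_rho(e) = 11.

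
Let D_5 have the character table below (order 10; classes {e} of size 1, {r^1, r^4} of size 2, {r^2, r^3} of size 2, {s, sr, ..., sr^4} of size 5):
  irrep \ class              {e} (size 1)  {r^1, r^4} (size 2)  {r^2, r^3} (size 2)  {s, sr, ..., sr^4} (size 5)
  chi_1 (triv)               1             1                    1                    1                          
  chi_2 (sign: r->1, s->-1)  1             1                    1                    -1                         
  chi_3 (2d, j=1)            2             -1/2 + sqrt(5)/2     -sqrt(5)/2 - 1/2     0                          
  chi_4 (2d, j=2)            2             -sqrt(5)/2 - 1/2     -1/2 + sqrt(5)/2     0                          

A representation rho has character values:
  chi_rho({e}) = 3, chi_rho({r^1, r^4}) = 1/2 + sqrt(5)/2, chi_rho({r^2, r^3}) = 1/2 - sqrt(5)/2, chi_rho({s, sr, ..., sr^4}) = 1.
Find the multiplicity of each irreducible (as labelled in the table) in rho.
Multiplicities: chi_1: 1, chi_2: 0, chi_3: 1, chi_4: 0.

Use <chi_rho, chi> = (1/|G|) sum_C |C| * chi_rho(C) * conj(chi(C)) with |G| = 10 for each irreducible chi in the table:
  <chi_rho, chi_1> = (1/10)[1*(3)*conj(1) + 2*(1/2 + sqrt(5)/2)*conj(1) + 2*(1/2 - sqrt(5)/2)*conj(1) + 5*(1)*conj(1)]
      = (1/10)[(3) + (1 + sqrt(5)) + (1 - sqrt(5)) + (5)] = 10/10 = 1
  <chi_rho, chi_2> = (1/10)[1*(3)*conj(1) + 2*(1/2 + sqrt(5)/2)*conj(1) + 2*(1/2 - sqrt(5)/2)*conj(1) + 5*(1)*conj(-1)]
      = (1/10)[(3) + (1 + sqrt(5)) + (1 - sqrt(5)) + (-5)] = 0/10 = 0
  <chi_rho, chi_3> = (1/10)[1*(3)*conj(2) + 2*(1/2 + sqrt(5)/2)*conj(-1/2 + sqrt(5)/2) + 2*(1/2 - sqrt(5)/2)*conj(-sqrt(5)/2 - 1/2) + 5*(1)*conj(0)]
      = (1/10)[(6) + (2) + (2) + (0)] = 10/10 = 1
  <chi_rho, chi_4> = (1/10)[1*(3)*conj(2) + 2*(1/2 + sqrt(5)/2)*conj(-sqrt(5)/2 - 1/2) + 2*(1/2 - sqrt(5)/2)*conj(-1/2 + sqrt(5)/2) + 5*(1)*conj(0)]
      = (1/10)[(6) + (-3 - sqrt(5)) + (-3 + sqrt(5)) + (0)] = 0/10 = 0
Dimension check: dim(rho) = sum (mult * dim) = 1*1 + 0*1 + 1*2 + 0*2 = 3 = chi_rho(e) = 3.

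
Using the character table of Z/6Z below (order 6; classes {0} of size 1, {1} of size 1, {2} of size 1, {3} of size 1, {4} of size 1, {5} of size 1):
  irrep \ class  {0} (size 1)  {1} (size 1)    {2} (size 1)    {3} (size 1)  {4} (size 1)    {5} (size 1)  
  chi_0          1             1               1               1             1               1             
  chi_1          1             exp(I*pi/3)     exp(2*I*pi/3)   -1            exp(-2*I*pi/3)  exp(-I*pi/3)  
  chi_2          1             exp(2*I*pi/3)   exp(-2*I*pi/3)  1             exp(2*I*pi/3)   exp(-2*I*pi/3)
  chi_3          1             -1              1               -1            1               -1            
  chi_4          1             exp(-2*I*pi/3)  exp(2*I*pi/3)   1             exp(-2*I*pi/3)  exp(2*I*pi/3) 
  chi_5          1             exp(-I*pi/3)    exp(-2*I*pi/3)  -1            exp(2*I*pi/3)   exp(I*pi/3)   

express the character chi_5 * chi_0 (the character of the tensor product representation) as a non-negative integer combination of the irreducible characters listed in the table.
chi_5 tensor chi_0 = chi_5 (all other irreducibles have multiplicity 0).

Derivation: The character of a tensor product is the pointwise product (chi_5 * chi_0)(C) = chi_5(C) * chi_0(C):
  {0}: (1)*(1), {1}: (exp(-I*pi/3))*(1), {2}: (exp(-2*I*pi/3))*(1), {3}: (-1)*(1), {4}: (exp(2*I*pi/3))*(1), {5}: (exp(I*pi/3))*(1)
so (chi_5 * chi_0) takes values
  {0} -> 1, {1} -> exp(-I*pi/3), {2} -> exp(-2*I*pi/3), {3} -> -1, {4} -> exp(2*I*pi/3), {5} -> exp(I*pi/3).
Now take the inner product of this character with each irreducible chi from the table, <chi_5*chi_0, chi> = (1/6) sum_C |C| (chi_5*chi_0)(C) conj(chi(C)):
  <chi_5*chi_0, chi_0> = (1/6)[1*(1)*conj(1) + 1*(exp(-I*pi/3))*conj(1) + 1*(exp(-2*I*pi/3))*conj(1) + 1*(-1)*conj(1) + 1*(exp(2*I*pi/3))*conj(1) + 1*(exp(I*pi/3))*conj(1)]
      = (1/6)[(1) + (exp(-I*pi/3)) + (exp(-2*I*pi/3)) + (-1) + (exp(2*I*pi/3)) + (exp(I*pi/3))] = 0/6 = 0
  <chi_5*chi_0, chi_1> = (1/6)[1*(1)*conj(1) + 1*(exp(-I*pi/3))*conj(exp(I*pi/3)) + 1*(exp(-2*I*pi/3))*conj(exp(2*I*pi/3)) + 1*(-1)*conj(-1) + 1*(exp(2*I*pi/3))*conj(exp(-2*I*pi/3)) + 1*(exp(I*pi/3))*conj(exp(-I*pi/3))]
      = (1/6)[(1) + (exp(-2*I*pi/3)) + (exp(2*I*pi/3)) + (1) + (exp(-2*I*pi/3)) + (exp(2*I*pi/3))] = 0/6 = 0
  <chi_5*chi_0, chi_2> = (1/6)[1*(1)*conj(1) + 1*(exp(-I*pi/3))*conj(exp(2*I*pi/3)) + 1*(exp(-2*I*pi/3))*conj(exp(-2*I*pi/3)) + 1*(-1)*conj(1) + 1*(exp(2*I*pi/3))*conj(exp(2*I*pi/3)) + 1*(exp(I*pi/3))*conj(exp(-2*I*pi/3))]
      = (1/6)[(1) + (-1) + (1) + (-1) + (1) + (-1)] = 0/6 = 0
  <chi_5*chi_0, chi_3> = (1/6)[1*(1)*conj(1) + 1*(exp(-I*pi/3))*conj(-1) + 1*(exp(-2*I*pi/3))*conj(1) + 1*(-1)*conj(-1) + 1*(exp(2*I*pi/3))*conj(1) + 1*(exp(I*pi/3))*conj(-1)]
      = (1/6)[(1) + (-exp(-I*pi/3)) + (exp(-2*I*pi/3)) + (1) + (exp(2*I*pi/3)) + (-exp(I*pi/3))] = 0/6 = 0
  <chi_5*chi_0, chi_4> = (1/6)[1*(1)*conj(1) + 1*(exp(-I*pi/3))*conj(exp(-2*I*pi/3)) + 1*(exp(-2*I*pi/3))*conj(exp(2*I*pi/3)) + 1*(-1)*conj(1) + 1*(exp(2*I*pi/3))*conj(exp(-2*I*pi/3)) + 1*(exp(I*pi/3))*conj(exp(2*I*pi/3))]
      = (1/6)[(1) + (exp(I*pi/3)) + (exp(2*I*pi/3)) + (-1) + (exp(-2*I*pi/3)) + (exp(-I*pi/3))] = 0/6 = 0
  <chi_5*chi_0, chi_5> = (1/6)[1*(1)*conj(1) + 1*(exp(-I*pi/3))*conj(exp(-I*pi/3)) + 1*(exp(-2*I*pi/3))*conj(exp(-2*I*pi/3)) + 1*(-1)*conj(-1) + 1*(exp(2*I*pi/3))*conj(exp(2*I*pi/3)) + 1*(exp(I*pi/3))*conj(exp(I*pi/3))]
      = (1/6)[(1) + (1) + (1) + (1) + (1) + (1)] = 6/6 = 1
(Exp terms are combined using exp(i*s)*conj(exp(i*t)) = exp(i*(s-t)), and sums of them are collapsed using the identity that for every m > 1 the m distinct m-th roots of unity sum to 0, e.g. 1 + exp(2*I*pi/3) + exp(-2*I*pi/3) = 0.)
Hence the multiplicities are chi_5: 1. Dimension check: dim(chi_5)*dim(chi_0) = 1*1 = 1 and sum (mult * dim) = 1*1 = 1.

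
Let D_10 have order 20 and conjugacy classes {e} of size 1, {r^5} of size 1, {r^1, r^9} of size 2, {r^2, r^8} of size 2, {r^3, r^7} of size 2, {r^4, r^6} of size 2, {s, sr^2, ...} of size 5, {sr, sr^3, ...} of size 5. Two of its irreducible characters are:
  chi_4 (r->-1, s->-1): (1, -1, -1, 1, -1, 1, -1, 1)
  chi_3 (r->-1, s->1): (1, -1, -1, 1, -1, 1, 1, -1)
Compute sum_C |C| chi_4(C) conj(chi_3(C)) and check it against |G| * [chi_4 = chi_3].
Sum = 0; so <chi_4, chi_3> = 0 (distinct irreducibles are orthogonal).

Details: Compute term by term over conjugacy classes (|C| * chi_4(C) * conj(chi_3(C))):
  1*(1)*conj(1) + 1*(-1)*conj(-1) + 2*(-1)*conj(-1) + 2*(1)*conj(1) + 2*(-1)*conj(-1) + 2*(1)*conj(1) + 5*(-1)*conj(1) + 5*(1)*conj(-1)
  = (1) + (1) + (2) + (2) + (2) + (2) + (-5) + (-5)
  = 0.
Dividing by |G| = 20 gives 0/20 = 0, matching the row-orthogonality relation <chi_4, chi_3> = [chi_4 = chi_3].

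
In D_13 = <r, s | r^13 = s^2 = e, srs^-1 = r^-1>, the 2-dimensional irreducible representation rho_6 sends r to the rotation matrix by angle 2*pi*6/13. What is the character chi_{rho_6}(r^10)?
chi_{rho_6}(r^10) = 2*cos(2*pi*6*10/13) = -2*cos(3*pi/13)

Why: rho_6(r^10) is rotation by angle 2*pi*6*10/13, whose trace is 2*cos(2*pi*6*10/13) = -2*cos(3*pi/13).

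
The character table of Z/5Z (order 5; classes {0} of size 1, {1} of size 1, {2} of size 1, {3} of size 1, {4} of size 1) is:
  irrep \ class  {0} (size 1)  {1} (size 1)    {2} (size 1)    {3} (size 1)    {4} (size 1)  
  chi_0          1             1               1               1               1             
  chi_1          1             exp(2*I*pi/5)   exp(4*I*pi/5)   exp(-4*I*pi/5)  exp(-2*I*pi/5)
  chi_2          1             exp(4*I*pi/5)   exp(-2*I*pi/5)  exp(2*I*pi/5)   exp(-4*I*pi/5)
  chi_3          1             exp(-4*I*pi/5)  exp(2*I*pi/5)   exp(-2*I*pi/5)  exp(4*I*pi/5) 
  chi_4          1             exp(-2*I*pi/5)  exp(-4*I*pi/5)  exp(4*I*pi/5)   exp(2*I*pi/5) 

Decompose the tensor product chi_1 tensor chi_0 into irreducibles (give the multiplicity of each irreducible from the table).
chi_1 tensor chi_0 = chi_1 (all other irreducibles have multiplicity 0).

Argument: The character of a tensor product is the pointwise product (chi_1 * chi_0)(C) = chi_1(C) * chi_0(C):
  {0}: (1)*(1), {1}: (exp(2*I*pi/5))*(1), {2}: (exp(4*I*pi/5))*(1), {3}: (exp(-4*I*pi/5))*(1), {4}: (exp(-2*I*pi/5))*(1)
so (chi_1 * chi_0) takes values
  {0} -> 1, {1} -> exp(2*I*pi/5), {2} -> exp(4*I*pi/5), {3} -> exp(-4*I*pi/5), {4} -> exp(-2*I*pi/5).
Now take the inner product of this character with each irreducible chi from the table, <chi_1*chi_0, chi> = (1/5) sum_C |C| (chi_1*chi_0)(C) conj(chi(C)):
  <chi_1*chi_0, chi_0> = (1/5)[1*(1)*conj(1) + 1*(exp(2*I*pi/5))*conj(1) + 1*(exp(4*I*pi/5))*conj(1) + 1*(exp(-4*I*pi/5))*conj(1) + 1*(exp(-2*I*pi/5))*conj(1)]
      = (1/5)[(1) + (exp(2*I*pi/5)) + (exp(4*I*pi/5)) + (exp(-4*I*pi/5)) + (exp(-2*I*pi/5))] = 0/5 = 0
  <chi_1*chi_0, chi_1> = (1/5)[1*(1)*conj(1) + 1*(exp(2*I*pi/5))*conj(exp(2*I*pi/5)) + 1*(exp(4*I*pi/5))*conj(exp(4*I*pi/5)) + 1*(exp(-4*I*pi/5))*conj(exp(-4*I*pi/5)) + 1*(exp(-2*I*pi/5))*conj(exp(-2*I*pi/5))]
      = (1/5)[(1) + (1) + (1) + (1) + (1)] = 5/5 = 1
  <chi_1*chi_0, chi_2> = (1/5)[1*(1)*conj(1) + 1*(exp(2*I*pi/5))*conj(exp(4*I*pi/5)) + 1*(exp(4*I*pi/5))*conj(exp(-2*I*pi/5)) + 1*(exp(-4*I*pi/5))*conj(exp(2*I*pi/5)) + 1*(exp(-2*I*pi/5))*conj(exp(-4*I*pi/5))]
      = (1/5)[(1) + (exp(-2*I*pi/5)) + (exp(-4*I*pi/5)) + (exp(4*I*pi/5)) + (exp(2*I*pi/5))] = 0/5 = 0
  <chi_1*chi_0, chi_3> = (1/5)[1*(1)*conj(1) + 1*(exp(2*I*pi/5))*conj(exp(-4*I*pi/5)) + 1*(exp(4*I*pi/5))*conj(exp(2*I*pi/5)) + 1*(exp(-4*I*pi/5))*conj(exp(-2*I*pi/5)) + 1*(exp(-2*I*pi/5))*conj(exp(4*I*pi/5))]
      = (1/5)[(1) + (exp(-4*I*pi/5)) + (exp(2*I*pi/5)) + (exp(-2*I*pi/5)) + (exp(4*I*pi/5))] = 0/5 = 0
  <chi_1*chi_0, chi_4> = (1/5)[1*(1)*conj(1) + 1*(exp(2*I*pi/5))*conj(exp(-2*I*pi/5)) + 1*(exp(4*I*pi/5))*conj(exp(-4*I*pi/5)) + 1*(exp(-4*I*pi/5))*conj(exp(4*I*pi/5)) + 1*(exp(-2*I*pi/5))*conj(exp(2*I*pi/5))]
      = (1/5)[(1) + (exp(4*I*pi/5)) + (exp(-2*I*pi/5)) + (exp(2*I*pi/5)) + (exp(-4*I*pi/5))] = 0/5 = 0
(Exp terms are combined using exp(i*s)*conj(exp(i*t)) = exp(i*(s-t)), and sums of them are collapsed using the identity that for every m > 1 the m distinct m-th roots of unity sum to 0, e.g. 1 + exp(2*I*pi/3) + exp(-2*I*pi/3) = 0.)
Hence the multiplicities are chi_1: 1. Dimension check: dim(chi_1)*dim(chi_0) = 1*1 = 1 and sum (mult * dim) = 1*1 = 1.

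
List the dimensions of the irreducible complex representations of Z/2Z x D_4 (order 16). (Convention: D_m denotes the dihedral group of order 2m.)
Dimensions: 1, 1, 1, 1, 1, 1, 1, 1, 2, 2

Details: There are 10 irreducibles (= number of conjugacy classes). Their dimensions d_i satisfy sum d_i^2 = |G| = 16: 1 + 1 + 1 + 1 + 1 + 1 + 1 + 1 + 4 + 4 = 16. (For the product with Z/2Z: each of the 2 1-dim characters of Z/2Z tensors with each irrep of D_4, giving 2 copies of each D_4-dimension.)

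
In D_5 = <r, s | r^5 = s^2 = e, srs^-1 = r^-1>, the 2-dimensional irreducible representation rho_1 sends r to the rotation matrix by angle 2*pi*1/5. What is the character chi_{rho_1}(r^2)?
chi_{rho_1}(r^2) = 2*cos(2*pi*1*2/5) = -sqrt(5)/2 - 1/2

Proof sketch: rho_1(r^2) is rotation by angle 2*pi*1*2/5, whose trace is 2*cos(2*pi*1*2/5) = -sqrt(5)/2 - 1/2.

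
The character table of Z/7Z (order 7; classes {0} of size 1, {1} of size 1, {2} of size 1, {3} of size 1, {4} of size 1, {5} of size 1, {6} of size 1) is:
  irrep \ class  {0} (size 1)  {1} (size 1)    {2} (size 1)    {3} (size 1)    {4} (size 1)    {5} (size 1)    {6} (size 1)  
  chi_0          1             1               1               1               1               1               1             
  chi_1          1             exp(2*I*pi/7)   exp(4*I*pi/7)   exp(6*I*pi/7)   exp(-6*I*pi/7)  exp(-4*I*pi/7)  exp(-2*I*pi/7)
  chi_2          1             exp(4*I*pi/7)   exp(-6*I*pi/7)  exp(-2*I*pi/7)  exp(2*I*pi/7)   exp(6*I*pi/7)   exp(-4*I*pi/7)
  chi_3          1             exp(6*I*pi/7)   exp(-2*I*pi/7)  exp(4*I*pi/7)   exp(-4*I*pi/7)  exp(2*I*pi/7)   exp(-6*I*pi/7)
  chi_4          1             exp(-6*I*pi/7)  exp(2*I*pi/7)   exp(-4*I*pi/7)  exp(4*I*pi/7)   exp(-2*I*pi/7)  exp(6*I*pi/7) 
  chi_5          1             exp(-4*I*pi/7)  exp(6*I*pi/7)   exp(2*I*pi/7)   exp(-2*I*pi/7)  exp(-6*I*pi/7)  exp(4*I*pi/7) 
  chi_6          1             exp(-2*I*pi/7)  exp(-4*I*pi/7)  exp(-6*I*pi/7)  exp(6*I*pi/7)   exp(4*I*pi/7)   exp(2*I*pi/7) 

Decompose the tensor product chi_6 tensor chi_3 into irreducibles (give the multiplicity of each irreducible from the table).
chi_6 tensor chi_3 = chi_2 (all other irreducibles have multiplicity 0).

Proof sketch: The character of a tensor product is the pointwise product (chi_6 * chi_3)(C) = chi_6(C) * chi_3(C):
  {0}: (1)*(1), {1}: (exp(-2*I*pi/7))*(exp(6*I*pi/7)), {2}: (exp(-4*I*pi/7))*(exp(-2*I*pi/7)), {3}: (exp(-6*I*pi/7))*(exp(4*I*pi/7)), {4}: (exp(6*I*pi/7))*(exp(-4*I*pi/7)), {5}: (exp(4*I*pi/7))*(exp(2*I*pi/7)), {6}: (exp(2*I*pi/7))*(exp(-6*I*pi/7))
so (chi_6 * chi_3) takes values
  {0} -> 1, {1} -> exp(4*I*pi/7), {2} -> exp(-6*I*pi/7), {3} -> exp(-2*I*pi/7), {4} -> exp(2*I*pi/7), {5} -> exp(6*I*pi/7), {6} -> exp(-4*I*pi/7).
Now take the inner product of this character with each irreducible chi from the table, <chi_6*chi_3, chi> = (1/7) sum_C |C| (chi_6*chi_3)(C) conj(chi(C)):
  <chi_6*chi_3, chi_0> = (1/7)[1*(1)*conj(1) + 1*(exp(4*I*pi/7))*conj(1) + 1*(exp(-6*I*pi/7))*conj(1) + 1*(exp(-2*I*pi/7))*conj(1) + 1*(exp(2*I*pi/7))*conj(1) + 1*(exp(6*I*pi/7))*conj(1) + 1*(exp(-4*I*pi/7))*conj(1)]
      = (1/7)[(1) + (exp(4*I*pi/7)) + (exp(-6*I*pi/7)) + (exp(-2*I*pi/7)) + (exp(2*I*pi/7)) + (exp(6*I*pi/7)) + (exp(-4*I*pi/7))] = 0/7 = 0
  <chi_6*chi_3, chi_1> = (1/7)[1*(1)*conj(1) + 1*(exp(4*I*pi/7))*conj(exp(2*I*pi/7)) + 1*(exp(-6*I*pi/7))*conj(exp(4*I*pi/7)) + 1*(exp(-2*I*pi/7))*conj(exp(6*I*pi/7)) + 1*(exp(2*I*pi/7))*conj(exp(-6*I*pi/7)) + 1*(exp(6*I*pi/7))*conj(exp(-4*I*pi/7)) + 1*(exp(-4*I*pi/7))*conj(exp(-2*I*pi/7))]
      = (1/7)[(1) + (exp(2*I*pi/7)) + (exp(4*I*pi/7)) + (exp(6*I*pi/7)) + (exp(-6*I*pi/7)) + (exp(-4*I*pi/7)) + (exp(-2*I*pi/7))] = 0/7 = 0
  <chi_6*chi_3, chi_2> = (1/7)[1*(1)*conj(1) + 1*(exp(4*I*pi/7))*conj(exp(4*I*pi/7)) + 1*(exp(-6*I*pi/7))*conj(exp(-6*I*pi/7)) + 1*(exp(-2*I*pi/7))*conj(exp(-2*I*pi/7)) + 1*(exp(2*I*pi/7))*conj(exp(2*I*pi/7)) + 1*(exp(6*I*pi/7))*conj(exp(6*I*pi/7)) + 1*(exp(-4*I*pi/7))*conj(exp(-4*I*pi/7))]
      = (1/7)[(1) + (1) + (1) + (1) + (1) + (1) + (1)] = 7/7 = 1
  <chi_6*chi_3, chi_3> = (1/7)[1*(1)*conj(1) + 1*(exp(4*I*pi/7))*conj(exp(6*I*pi/7)) + 1*(exp(-6*I*pi/7))*conj(exp(-2*I*pi/7)) + 1*(exp(-2*I*pi/7))*conj(exp(4*I*pi/7)) + 1*(exp(2*I*pi/7))*conj(exp(-4*I*pi/7)) + 1*(exp(6*I*pi/7))*conj(exp(2*I*pi/7)) + 1*(exp(-4*I*pi/7))*conj(exp(-6*I*pi/7))]
      = (1/7)[(1) + (exp(-2*I*pi/7)) + (exp(-4*I*pi/7)) + (exp(-6*I*pi/7)) + (exp(6*I*pi/7)) + (exp(4*I*pi/7)) + (exp(2*I*pi/7))] = 0/7 = 0
  <chi_6*chi_3, chi_4> = (1/7)[1*(1)*conj(1) + 1*(exp(4*I*pi/7))*conj(exp(-6*I*pi/7)) + 1*(exp(-6*I*pi/7))*conj(exp(2*I*pi/7)) + 1*(exp(-2*I*pi/7))*conj(exp(-4*I*pi/7)) + 1*(exp(2*I*pi/7))*conj(exp(4*I*pi/7)) + 1*(exp(6*I*pi/7))*conj(exp(-2*I*pi/7)) + 1*(exp(-4*I*pi/7))*conj(exp(6*I*pi/7))]
      = (1/7)[(1) + (exp(-4*I*pi/7)) + (exp(6*I*pi/7)) + (exp(2*I*pi/7)) + (exp(-2*I*pi/7)) + (exp(-6*I*pi/7)) + (exp(4*I*pi/7))] = 0/7 = 0
  <chi_6*chi_3, chi_5> = (1/7)[1*(1)*conj(1) + 1*(exp(4*I*pi/7))*conj(exp(-4*I*pi/7)) + 1*(exp(-6*I*pi/7))*conj(exp(6*I*pi/7)) + 1*(exp(-2*I*pi/7))*conj(exp(2*I*pi/7)) + 1*(exp(2*I*pi/7))*conj(exp(-2*I*pi/7)) + 1*(exp(6*I*pi/7))*conj(exp(-6*I*pi/7)) + 1*(exp(-4*I*pi/7))*conj(exp(4*I*pi/7))]
      = (1/7)[(1) + (exp(-6*I*pi/7)) + (exp(2*I*pi/7)) + (exp(-4*I*pi/7)) + (exp(4*I*pi/7)) + (exp(-2*I*pi/7)) + (exp(6*I*pi/7))] = 0/7 = 0
  <chi_6*chi_3, chi_6> = (1/7)[1*(1)*conj(1) + 1*(exp(4*I*pi/7))*conj(exp(-2*I*pi/7)) + 1*(exp(-6*I*pi/7))*conj(exp(-4*I*pi/7)) + 1*(exp(-2*I*pi/7))*conj(exp(-6*I*pi/7)) + 1*(exp(2*I*pi/7))*conj(exp(6*I*pi/7)) + 1*(exp(6*I*pi/7))*conj(exp(4*I*pi/7)) + 1*(exp(-4*I*pi/7))*conj(exp(2*I*pi/7))]
      = (1/7)[(1) + (exp(6*I*pi/7)) + (exp(-2*I*pi/7)) + (exp(4*I*pi/7)) + (exp(-4*I*pi/7)) + (exp(2*I*pi/7)) + (exp(-6*I*pi/7))] = 0/7 = 0
(Exp terms are combined using exp(i*s)*conj(exp(i*t)) = exp(i*(s-t)), and sums of them are collapsed using the identity that for every m > 1 the m distinct m-th roots of unity sum to 0, e.g. 1 + exp(2*I*pi/3) + exp(-2*I*pi/3) = 0.)
Hence the multiplicities are chi_2: 1. Dimension check: dim(chi_6)*dim(chi_3) = 1*1 = 1 and sum (mult * dim) = 1*1 = 1.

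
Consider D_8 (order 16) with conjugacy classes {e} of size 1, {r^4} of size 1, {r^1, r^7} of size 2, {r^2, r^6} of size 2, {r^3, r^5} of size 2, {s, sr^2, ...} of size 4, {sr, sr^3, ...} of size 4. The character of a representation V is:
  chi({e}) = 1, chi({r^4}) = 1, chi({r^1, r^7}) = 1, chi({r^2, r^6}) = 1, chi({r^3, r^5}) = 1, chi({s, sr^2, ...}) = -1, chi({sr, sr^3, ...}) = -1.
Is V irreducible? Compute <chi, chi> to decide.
Irreducible: <chi, chi> = 1.

Working: <chi, chi> = (1/|G|) sum_C |C| * |chi(C)|^2 = (1/16)[1*|1|^2 + 1*|1|^2 + 2*|1|^2 + 2*|1|^2 + 2*|1|^2 + 4*|-1|^2 + 4*|-1|^2]
  = (1/16)[(1) + (1) + (2) + (2) + (2) + (4) + (4)] = 16/16 = 1.
A character is irreducible iff <chi, chi> = 1, so this representation is irreducible.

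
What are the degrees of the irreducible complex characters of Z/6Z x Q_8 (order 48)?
Dimensions: 1, 1, 1, 1, 1, 1, 1, 1, 1, 1, 1, 1, 1, 1, 1, 1, 1, 1, 1, 1, 1, 1, 1, 1, 2, 2, 2, 2, 2, 2

Reasoning: There are 30 irreducibles (= number of conjugacy classes). Their dimensions d_i satisfy sum d_i^2 = |G| = 48: 1 + 1 + 1 + 1 + 1 + 1 + 1 + 1 + 1 + 1 + 1 + 1 + 1 + 1 + 1 + 1 + 1 + 1 + 1 + 1 + 1 + 1 + 1 + 1 + 4 + 4 + 4 + 4 + 4 + 4 = 48. (For the product with Z/6Z: each of the 6 1-dim characters of Z/6Z tensors with each irrep of Q_8, giving 6 copies of each Q_8-dimension.)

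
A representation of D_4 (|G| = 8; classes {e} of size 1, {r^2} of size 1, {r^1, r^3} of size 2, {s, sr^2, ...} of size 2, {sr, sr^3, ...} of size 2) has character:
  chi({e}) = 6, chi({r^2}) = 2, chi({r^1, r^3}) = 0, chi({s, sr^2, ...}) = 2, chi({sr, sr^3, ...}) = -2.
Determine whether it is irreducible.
Not irreducible (reducible): <chi, chi> = 7 > 1.

Reasoning: <chi, chi> = (1/|G|) sum_C |C| * |chi(C)|^2 = (1/8)[1*|6|^2 + 1*|2|^2 + 2*|0|^2 + 2*|2|^2 + 2*|-2|^2]
  = (1/8)[(36) + (4) + (0) + (8) + (8)] = 56/8 = 7.
A character is irreducible iff <chi, chi> = 1, so this representation is reducible.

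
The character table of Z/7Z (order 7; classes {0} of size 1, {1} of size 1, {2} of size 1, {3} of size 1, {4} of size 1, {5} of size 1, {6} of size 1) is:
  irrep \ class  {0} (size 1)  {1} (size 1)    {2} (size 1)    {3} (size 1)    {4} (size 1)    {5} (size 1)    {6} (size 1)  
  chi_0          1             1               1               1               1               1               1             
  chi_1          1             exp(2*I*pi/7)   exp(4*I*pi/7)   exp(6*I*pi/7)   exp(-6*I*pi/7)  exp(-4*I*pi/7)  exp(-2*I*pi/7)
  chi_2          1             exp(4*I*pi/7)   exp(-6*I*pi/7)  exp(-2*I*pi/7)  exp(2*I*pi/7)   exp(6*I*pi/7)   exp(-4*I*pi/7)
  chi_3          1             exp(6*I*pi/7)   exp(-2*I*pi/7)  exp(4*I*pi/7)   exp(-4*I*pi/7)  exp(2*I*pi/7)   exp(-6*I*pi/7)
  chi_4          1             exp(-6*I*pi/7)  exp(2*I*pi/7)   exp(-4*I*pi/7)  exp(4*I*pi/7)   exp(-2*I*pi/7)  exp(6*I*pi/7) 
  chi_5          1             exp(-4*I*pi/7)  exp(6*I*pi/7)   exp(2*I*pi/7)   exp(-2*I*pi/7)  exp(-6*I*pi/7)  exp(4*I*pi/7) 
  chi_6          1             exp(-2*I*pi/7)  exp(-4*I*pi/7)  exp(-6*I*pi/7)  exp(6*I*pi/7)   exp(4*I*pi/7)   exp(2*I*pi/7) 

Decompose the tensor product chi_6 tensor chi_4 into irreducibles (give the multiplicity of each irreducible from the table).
chi_6 tensor chi_4 = chi_3 (all other irreducibles have multiplicity 0).

Argument: The character of a tensor product is the pointwise product (chi_6 * chi_4)(C) = chi_6(C) * chi_4(C):
  {0}: (1)*(1), {1}: (exp(-2*I*pi/7))*(exp(-6*I*pi/7)), {2}: (exp(-4*I*pi/7))*(exp(2*I*pi/7)), {3}: (exp(-6*I*pi/7))*(exp(-4*I*pi/7)), {4}: (exp(6*I*pi/7))*(exp(4*I*pi/7)), {5}: (exp(4*I*pi/7))*(exp(-2*I*pi/7)), {6}: (exp(2*I*pi/7))*(exp(6*I*pi/7))
so (chi_6 * chi_4) takes values
  {0} -> 1, {1} -> exp(6*I*pi/7), {2} -> exp(-2*I*pi/7), {3} -> exp(4*I*pi/7), {4} -> exp(-4*I*pi/7), {5} -> exp(2*I*pi/7), {6} -> exp(-6*I*pi/7).
Now take the inner product of this character with each irreducible chi from the table, <chi_6*chi_4, chi> = (1/7) sum_C |C| (chi_6*chi_4)(C) conj(chi(C)):
  <chi_6*chi_4, chi_0> = (1/7)[1*(1)*conj(1) + 1*(exp(6*I*pi/7))*conj(1) + 1*(exp(-2*I*pi/7))*conj(1) + 1*(exp(4*I*pi/7))*conj(1) + 1*(exp(-4*I*pi/7))*conj(1) + 1*(exp(2*I*pi/7))*conj(1) + 1*(exp(-6*I*pi/7))*conj(1)]
      = (1/7)[(1) + (exp(6*I*pi/7)) + (exp(-2*I*pi/7)) + (exp(4*I*pi/7)) + (exp(-4*I*pi/7)) + (exp(2*I*pi/7)) + (exp(-6*I*pi/7))] = 0/7 = 0
  <chi_6*chi_4, chi_1> = (1/7)[1*(1)*conj(1) + 1*(exp(6*I*pi/7))*conj(exp(2*I*pi/7)) + 1*(exp(-2*I*pi/7))*conj(exp(4*I*pi/7)) + 1*(exp(4*I*pi/7))*conj(exp(6*I*pi/7)) + 1*(exp(-4*I*pi/7))*conj(exp(-6*I*pi/7)) + 1*(exp(2*I*pi/7))*conj(exp(-4*I*pi/7)) + 1*(exp(-6*I*pi/7))*conj(exp(-2*I*pi/7))]
      = (1/7)[(1) + (exp(4*I*pi/7)) + (exp(-6*I*pi/7)) + (exp(-2*I*pi/7)) + (exp(2*I*pi/7)) + (exp(6*I*pi/7)) + (exp(-4*I*pi/7))] = 0/7 = 0
  <chi_6*chi_4, chi_2> = (1/7)[1*(1)*conj(1) + 1*(exp(6*I*pi/7))*conj(exp(4*I*pi/7)) + 1*(exp(-2*I*pi/7))*conj(exp(-6*I*pi/7)) + 1*(exp(4*I*pi/7))*conj(exp(-2*I*pi/7)) + 1*(exp(-4*I*pi/7))*conj(exp(2*I*pi/7)) + 1*(exp(2*I*pi/7))*conj(exp(6*I*pi/7)) + 1*(exp(-6*I*pi/7))*conj(exp(-4*I*pi/7))]
      = (1/7)[(1) + (exp(2*I*pi/7)) + (exp(4*I*pi/7)) + (exp(6*I*pi/7)) + (exp(-6*I*pi/7)) + (exp(-4*I*pi/7)) + (exp(-2*I*pi/7))] = 0/7 = 0
  <chi_6*chi_4, chi_3> = (1/7)[1*(1)*conj(1) + 1*(exp(6*I*pi/7))*conj(exp(6*I*pi/7)) + 1*(exp(-2*I*pi/7))*conj(exp(-2*I*pi/7)) + 1*(exp(4*I*pi/7))*conj(exp(4*I*pi/7)) + 1*(exp(-4*I*pi/7))*conj(exp(-4*I*pi/7)) + 1*(exp(2*I*pi/7))*conj(exp(2*I*pi/7)) + 1*(exp(-6*I*pi/7))*conj(exp(-6*I*pi/7))]
      = (1/7)[(1) + (1) + (1) + (1) + (1) + (1) + (1)] = 7/7 = 1
  <chi_6*chi_4, chi_4> = (1/7)[1*(1)*conj(1) + 1*(exp(6*I*pi/7))*conj(exp(-6*I*pi/7)) + 1*(exp(-2*I*pi/7))*conj(exp(2*I*pi/7)) + 1*(exp(4*I*pi/7))*conj(exp(-4*I*pi/7)) + 1*(exp(-4*I*pi/7))*conj(exp(4*I*pi/7)) + 1*(exp(2*I*pi/7))*conj(exp(-2*I*pi/7)) + 1*(exp(-6*I*pi/7))*conj(exp(6*I*pi/7))]
      = (1/7)[(1) + (exp(-2*I*pi/7)) + (exp(-4*I*pi/7)) + (exp(-6*I*pi/7)) + (exp(6*I*pi/7)) + (exp(4*I*pi/7)) + (exp(2*I*pi/7))] = 0/7 = 0
  <chi_6*chi_4, chi_5> = (1/7)[1*(1)*conj(1) + 1*(exp(6*I*pi/7))*conj(exp(-4*I*pi/7)) + 1*(exp(-2*I*pi/7))*conj(exp(6*I*pi/7)) + 1*(exp(4*I*pi/7))*conj(exp(2*I*pi/7)) + 1*(exp(-4*I*pi/7))*conj(exp(-2*I*pi/7)) + 1*(exp(2*I*pi/7))*conj(exp(-6*I*pi/7)) + 1*(exp(-6*I*pi/7))*conj(exp(4*I*pi/7))]
      = (1/7)[(1) + (exp(-4*I*pi/7)) + (exp(6*I*pi/7)) + (exp(2*I*pi/7)) + (exp(-2*I*pi/7)) + (exp(-6*I*pi/7)) + (exp(4*I*pi/7))] = 0/7 = 0
  <chi_6*chi_4, chi_6> = (1/7)[1*(1)*conj(1) + 1*(exp(6*I*pi/7))*conj(exp(-2*I*pi/7)) + 1*(exp(-2*I*pi/7))*conj(exp(-4*I*pi/7)) + 1*(exp(4*I*pi/7))*conj(exp(-6*I*pi/7)) + 1*(exp(-4*I*pi/7))*conj(exp(6*I*pi/7)) + 1*(exp(2*I*pi/7))*conj(exp(4*I*pi/7)) + 1*(exp(-6*I*pi/7))*conj(exp(2*I*pi/7))]
      = (1/7)[(1) + (exp(-6*I*pi/7)) + (exp(2*I*pi/7)) + (exp(-4*I*pi/7)) + (exp(4*I*pi/7)) + (exp(-2*I*pi/7)) + (exp(6*I*pi/7))] = 0/7 = 0
(Exp terms are combined using exp(i*s)*conj(exp(i*t)) = exp(i*(s-t)), and sums of them are collapsed using the identity that for every m > 1 the m distinct m-th roots of unity sum to 0, e.g. 1 + exp(2*I*pi/3) + exp(-2*I*pi/3) = 0.)
Hence the multiplicities are chi_3: 1. Dimension check: dim(chi_6)*dim(chi_4) = 1*1 = 1 and sum (mult * dim) = 1*1 = 1.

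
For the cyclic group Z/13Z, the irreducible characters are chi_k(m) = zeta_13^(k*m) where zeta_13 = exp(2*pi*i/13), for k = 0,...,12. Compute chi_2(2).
chi_2(2) = zeta_13^4 = exp(8*I*pi/13)

Working: chi_2(2) = zeta_13^(2*2) = zeta_13^4. Since zeta_13^13 = 1, this equals zeta_13^4 = exp(2*pi*i*4/13) = exp(8*I*pi/13).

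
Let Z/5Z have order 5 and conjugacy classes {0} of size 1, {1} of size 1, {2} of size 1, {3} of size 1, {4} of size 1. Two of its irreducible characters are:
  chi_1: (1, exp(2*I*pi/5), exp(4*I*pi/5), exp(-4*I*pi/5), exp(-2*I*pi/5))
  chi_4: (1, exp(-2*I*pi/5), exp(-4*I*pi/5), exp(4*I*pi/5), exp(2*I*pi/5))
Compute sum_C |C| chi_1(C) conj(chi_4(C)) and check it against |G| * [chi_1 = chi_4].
Sum = 0; so <chi_1, chi_4> = 0 (distinct irreducibles are orthogonal).

Working: Compute term by term over conjugacy classes (|C| * chi_1(C) * conj(chi_4(C))):
  1*(1)*conj(1) + 1*(exp(2*I*pi/5))*conj(exp(-2*I*pi/5)) + 1*(exp(4*I*pi/5))*conj(exp(-4*I*pi/5)) + 1*(exp(-4*I*pi/5))*conj(exp(4*I*pi/5)) + 1*(exp(-2*I*pi/5))*conj(exp(2*I*pi/5))
  = (1) + (exp(4*I*pi/5)) + (exp(-2*I*pi/5)) + (exp(2*I*pi/5)) + (exp(-4*I*pi/5))
  = 0.
(Exp terms are combined using exp(i*s)*conj(exp(i*t)) = exp(i*(s-t)), and sums of them are collapsed using the identity that for every m > 1 the m distinct m-th roots of unity sum to 0, e.g. 1 + exp(2*I*pi/3) + exp(-2*I*pi/3) = 0.)
Dividing by |G| = 5 gives 0/5 = 0, matching the row-orthogonality relation <chi_1, chi_4> = [chi_1 = chi_4].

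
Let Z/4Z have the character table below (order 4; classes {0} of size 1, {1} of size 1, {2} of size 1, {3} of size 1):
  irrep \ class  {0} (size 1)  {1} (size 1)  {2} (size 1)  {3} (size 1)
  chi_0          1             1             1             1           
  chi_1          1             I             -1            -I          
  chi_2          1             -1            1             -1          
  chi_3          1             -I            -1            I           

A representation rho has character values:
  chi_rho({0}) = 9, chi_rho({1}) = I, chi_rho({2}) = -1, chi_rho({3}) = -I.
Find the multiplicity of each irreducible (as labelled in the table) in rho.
Multiplicities: chi_0: 2, chi_1: 3, chi_2: 2, chi_3: 2.

Proof sketch: Use <chi_rho, chi> = (1/|G|) sum_C |C| * chi_rho(C) * conj(chi(C)) with |G| = 4 for each irreducible chi in the table:
  <chi_rho, chi_0> = (1/4)[1*(9)*conj(1) + 1*(I)*conj(1) + 1*(-1)*conj(1) + 1*(-I)*conj(1)]
      = (1/4)[(9) + (I) + (-1) + (-I)] = 8/4 = 2
  <chi_rho, chi_1> = (1/4)[1*(9)*conj(1) + 1*(I)*conj(I) + 1*(-1)*conj(-1) + 1*(-I)*conj(-I)]
      = (1/4)[(9) + (1) + (1) + (1)] = 12/4 = 3
  <chi_rho, chi_2> = (1/4)[1*(9)*conj(1) + 1*(I)*conj(-1) + 1*(-1)*conj(1) + 1*(-I)*conj(-1)]
      = (1/4)[(9) + (-I) + (-1) + (I)] = 8/4 = 2
  <chi_rho, chi_3> = (1/4)[1*(9)*conj(1) + 1*(I)*conj(-I) + 1*(-1)*conj(-1) + 1*(-I)*conj(I)]
      = (1/4)[(9) + (-1) + (1) + (-1)] = 8/4 = 2
(Exp terms are combined using exp(i*s)*conj(exp(i*t)) = exp(i*(s-t)), and sums of them are collapsed using the identity that for every m > 1 the m distinct m-th roots of unity sum to 0, e.g. 1 + exp(2*I*pi/3) + exp(-2*I*pi/3) = 0.)
Dimension check: dim(rho) = sum (mult * dim) = 2*1 + 3*1 + 2*1 + 2*1 = 9 = chi_rho(e) = 9.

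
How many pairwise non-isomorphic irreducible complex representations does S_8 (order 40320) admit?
22

Argument: The number of irreducible complex representations of a finite group equals its number of conjugacy classes. Conjugacy classes in S_8 correspond to cycle types, i.e. partitions of 8; there are p(8) = 22 of them, so S_8 (order 40320) has exactly 22 irreducible complex representations.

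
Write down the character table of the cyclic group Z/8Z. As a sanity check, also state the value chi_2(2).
Character table of Z/8Z (irreps indexed chi_0,...,chi_7 with chi_k(m) = zeta_8^(k*m), zeta_8 = exp(2*pi*i/8)):
  irrep \ class  {0} (size 1)  {1} (size 1)    {2} (size 1)  {3} (size 1)    {4} (size 1)  {5} (size 1)    {6} (size 1)  {7} (size 1)  
  chi_0          1             1               1             1               1             1               1             1             
  chi_1          1             exp(I*pi/4)     I             exp(3*I*pi/4)   -1            exp(-3*I*pi/4)  -I            exp(-I*pi/4)  
  chi_2          1             I               -1            -I              1             I               -1            -I            
  chi_3          1             exp(3*I*pi/4)   -I            exp(I*pi/4)     -1            exp(-I*pi/4)    I             exp(-3*I*pi/4)
  chi_4          1             -1              1             -1              1             -1              1             -1            
  chi_5          1             exp(-3*I*pi/4)  I             exp(-I*pi/4)    -1            exp(I*pi/4)     -I            exp(3*I*pi/4) 
  chi_6          1             -I              -1            I               1             -I              -1            I             
  chi_7          1             exp(-I*pi/4)    -I            exp(-3*I*pi/4)  -1            exp(3*I*pi/4)   I             exp(I*pi/4)   

Spot check: chi_2(2) = zeta_8^(2*2) = zeta_8^4 = -1.

Reasoning: Z/8Z is abelian, so all 8 irreducible complex representations are 1-dimensional. They are given by chi_k(m) = zeta_8^(k*m) for k = 0,...,7. Row orthogonality: sum_m chi_k(m) conj(chi_l(m)) = 8 * [k = l].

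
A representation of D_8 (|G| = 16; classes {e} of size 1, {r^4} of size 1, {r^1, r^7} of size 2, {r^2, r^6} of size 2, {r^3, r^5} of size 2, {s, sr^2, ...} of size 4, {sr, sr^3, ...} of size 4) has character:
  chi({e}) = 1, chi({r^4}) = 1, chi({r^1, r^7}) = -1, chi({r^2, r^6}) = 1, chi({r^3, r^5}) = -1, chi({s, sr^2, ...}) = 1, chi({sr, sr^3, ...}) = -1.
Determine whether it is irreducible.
Irreducible: <chi, chi> = 1.

<chi, chi> = (1/|G|) sum_C |C| * |chi(C)|^2 = (1/16)[1*|1|^2 + 1*|1|^2 + 2*|-1|^2 + 2*|1|^2 + 2*|-1|^2 + 4*|1|^2 + 4*|-1|^2]
  = (1/16)[(1) + (1) + (2) + (2) + (2) + (4) + (4)] = 16/16 = 1.
A character is irreducible iff <chi, chi> = 1, so this representation is irreducible.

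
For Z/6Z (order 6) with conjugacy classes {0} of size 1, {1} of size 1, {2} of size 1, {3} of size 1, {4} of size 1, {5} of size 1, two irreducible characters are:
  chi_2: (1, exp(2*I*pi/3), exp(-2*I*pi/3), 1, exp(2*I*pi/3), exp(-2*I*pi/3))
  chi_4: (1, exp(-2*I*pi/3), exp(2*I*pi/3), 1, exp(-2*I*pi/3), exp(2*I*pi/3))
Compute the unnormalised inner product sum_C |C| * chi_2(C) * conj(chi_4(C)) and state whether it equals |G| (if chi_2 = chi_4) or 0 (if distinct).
Sum = 0; so <chi_2, chi_4> = 0 (distinct irreducibles are orthogonal).

Why: Compute term by term over conjugacy classes (|C| * chi_2(C) * conj(chi_4(C))):
  1*(1)*conj(1) + 1*(exp(2*I*pi/3))*conj(exp(-2*I*pi/3)) + 1*(exp(-2*I*pi/3))*conj(exp(2*I*pi/3)) + 1*(1)*conj(1) + 1*(exp(2*I*pi/3))*conj(exp(-2*I*pi/3)) + 1*(exp(-2*I*pi/3))*conj(exp(2*I*pi/3))
  = (1) + (exp(-2*I*pi/3)) + (exp(2*I*pi/3)) + (1) + (exp(-2*I*pi/3)) + (exp(2*I*pi/3))
  = 0.
(Exp terms are combined using exp(i*s)*conj(exp(i*t)) = exp(i*(s-t)), and sums of them are collapsed using the identity that for every m > 1 the m distinct m-th roots of unity sum to 0, e.g. 1 + exp(2*I*pi/3) + exp(-2*I*pi/3) = 0.)
Dividing by |G| = 6 gives 0/6 = 0, matching the row-orthogonality relation <chi_2, chi_4> = [chi_2 = chi_4].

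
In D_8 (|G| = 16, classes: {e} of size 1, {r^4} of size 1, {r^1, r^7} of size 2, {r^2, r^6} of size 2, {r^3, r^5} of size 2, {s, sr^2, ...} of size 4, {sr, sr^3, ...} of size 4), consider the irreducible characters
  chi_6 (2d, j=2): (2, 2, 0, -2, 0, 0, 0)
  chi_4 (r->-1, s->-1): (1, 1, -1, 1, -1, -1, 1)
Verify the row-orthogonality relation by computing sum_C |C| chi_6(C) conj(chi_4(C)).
Sum = 0; so <chi_6, chi_4> = 0 (distinct irreducibles are orthogonal).

Details: Compute term by term over conjugacy classes (|C| * chi_6(C) * conj(chi_4(C))):
  1*(2)*conj(1) + 1*(2)*conj(1) + 2*(0)*conj(-1) + 2*(-2)*conj(1) + 2*(0)*conj(-1) + 4*(0)*conj(-1) + 4*(0)*conj(1)
  = (2) + (2) + (0) + (-4) + (0) + (0) + (0)
  = 0.
Dividing by |G| = 16 gives 0/16 = 0, matching the row-orthogonality relation <chi_6, chi_4> = [chi_6 = chi_4].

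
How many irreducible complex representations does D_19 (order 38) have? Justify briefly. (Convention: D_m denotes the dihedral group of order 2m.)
11

Details: The number of irreducible complex representations of a finite group equals its number of conjugacy classes. D_19 has 11 conjugacy classes ((n+3)/2 for n odd), so D_19 (order 38) has exactly 11 irreducible complex representations.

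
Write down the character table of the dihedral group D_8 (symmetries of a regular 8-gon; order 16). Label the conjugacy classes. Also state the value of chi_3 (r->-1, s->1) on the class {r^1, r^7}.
Conjugacy classes: {e} of size 1, {r^4} of size 1, {r^1, r^7} of size 2, {r^2, r^6} of size 2, {r^3, r^5} of size 2, {s, sr^2, ...} of size 4, {sr, sr^3, ...} of size 4.
Character table:
  irrep \ class              {e} (size 1)  {r^4} (size 1)  {r^1, r^7} (size 2)  {r^2, r^6} (size 2)  {r^3, r^5} (size 2)  {s, sr^2, ...} (size 4)  {sr, sr^3, ...} (size 4)
  chi_1 (triv)               1             1               1                    1                    1                    1                        1                       
  chi_2 (sign: r->1, s->-1)  1             1               1                    1                    1                    -1                       -1                      
  chi_3 (r->-1, s->1)        1             1               -1                   1                    -1                   1                        -1                      
  chi_4 (r->-1, s->-1)       1             1               -1                   1                    -1                   -1                       1                       
  chi_5 (2d, j=1)            2             -2              sqrt(2)              0                    -sqrt(2)             0                        0                       
  chi_6 (2d, j=2)            2             2               0                    -2                   0                    0                        0                       
  chi_7 (2d, j=3)            2             -2              -sqrt(2)             0                    sqrt(2)              0                        0                       

Spot check: chi_3 (r->-1, s->1) on {r^1, r^7} = -1.

D_8 has order 2*8 = 16 with 7 conjugacy classes, hence 7 irreducibles. Sum of squared dims 1 + 1 + 1 + 1 + 4 + 4 + 4 = 16 = |G|. Linear characters come from the abelianisation; the 2-dimensional irreps have character r^k -> 2*cos(2*pi*j*k/8), reflections -> 0.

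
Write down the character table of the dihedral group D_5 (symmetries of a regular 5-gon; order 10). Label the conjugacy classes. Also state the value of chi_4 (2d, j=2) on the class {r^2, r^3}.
Conjugacy classes: {e} of size 1, {r^1, r^4} of size 2, {r^2, r^3} of size 2, {s, sr, ..., sr^4} of size 5.
Character table:
  irrep \ class              {e} (size 1)  {r^1, r^4} (size 2)  {r^2, r^3} (size 2)  {s, sr, ..., sr^4} (size 5)
  chi_1 (triv)               1             1                    1                    1                          
  chi_2 (sign: r->1, s->-1)  1             1                    1                    -1                         
  chi_3 (2d, j=1)            2             -1/2 + sqrt(5)/2     -sqrt(5)/2 - 1/2     0                          
  chi_4 (2d, j=2)            2             -sqrt(5)/2 - 1/2     -1/2 + sqrt(5)/2     0                          

Spot check: chi_4 (2d, j=2) on {r^2, r^3} = -1/2 + sqrt(5)/2.

Working: D_5 has order 2*5 = 10 with 4 conjugacy classes, hence 4 irreducibles. Sum of squared dims 1 + 1 + 4 + 4 = 10 = |G|. Linear characters come from the abelianisation; the 2-dimensional irreps have character r^k -> 2*cos(2*pi*j*k/5), reflections -> 0.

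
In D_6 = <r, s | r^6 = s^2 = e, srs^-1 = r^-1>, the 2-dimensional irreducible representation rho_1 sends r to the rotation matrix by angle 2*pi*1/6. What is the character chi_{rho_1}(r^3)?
chi_{rho_1}(r^3) = 2*cos(2*pi*1*3/6) = -2

Explanation: rho_1(r^3) is rotation by angle 2*pi*1*3/6, whose trace is 2*cos(2*pi*1*3/6) = -2.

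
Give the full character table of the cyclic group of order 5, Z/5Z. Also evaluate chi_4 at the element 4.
Character table of Z/5Z (irreps indexed chi_0,...,chi_4 with chi_k(m) = zeta_5^(k*m), zeta_5 = exp(2*pi*i/5)):
  irrep \ class  {0} (size 1)  {1} (size 1)    {2} (size 1)    {3} (size 1)    {4} (size 1)  
  chi_0          1             1               1               1               1             
  chi_1          1             exp(2*I*pi/5)   exp(4*I*pi/5)   exp(-4*I*pi/5)  exp(-2*I*pi/5)
  chi_2          1             exp(4*I*pi/5)   exp(-2*I*pi/5)  exp(2*I*pi/5)   exp(-4*I*pi/5)
  chi_3          1             exp(-4*I*pi/5)  exp(2*I*pi/5)   exp(-2*I*pi/5)  exp(4*I*pi/5) 
  chi_4          1             exp(-2*I*pi/5)  exp(-4*I*pi/5)  exp(4*I*pi/5)   exp(2*I*pi/5) 

Spot check: chi_4(4) = zeta_5^(4*4) = zeta_5^16 = exp(2*I*pi/5).

Explanation: Z/5Z is abelian, so all 5 irreducible complex representations are 1-dimensional. They are given by chi_k(m) = zeta_5^(k*m) for k = 0,...,4. Row orthogonality: sum_m chi_k(m) conj(chi_l(m)) = 5 * [k = l].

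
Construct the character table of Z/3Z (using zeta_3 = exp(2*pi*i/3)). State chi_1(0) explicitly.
Character table of Z/3Z (irreps indexed chi_0,...,chi_2 with chi_k(m) = zeta_3^(k*m), zeta_3 = exp(2*pi*i/3)):
  irrep \ class  {0} (size 1)  {1} (size 1)    {2} (size 1)  
  chi_0          1             1               1             
  chi_1          1             exp(2*I*pi/3)   exp(-2*I*pi/3)
  chi_2          1             exp(-2*I*pi/3)  exp(2*I*pi/3) 

Spot check: chi_1(0) = zeta_3^(1*0) = zeta_3^0 = 1.

Argument: Z/3Z is abelian, so all 3 irreducible complex representations are 1-dimensional. They are given by chi_k(m) = zeta_3^(k*m) for k = 0,...,2. Row orthogonality: sum_m chi_k(m) conj(chi_l(m)) = 3 * [k = l].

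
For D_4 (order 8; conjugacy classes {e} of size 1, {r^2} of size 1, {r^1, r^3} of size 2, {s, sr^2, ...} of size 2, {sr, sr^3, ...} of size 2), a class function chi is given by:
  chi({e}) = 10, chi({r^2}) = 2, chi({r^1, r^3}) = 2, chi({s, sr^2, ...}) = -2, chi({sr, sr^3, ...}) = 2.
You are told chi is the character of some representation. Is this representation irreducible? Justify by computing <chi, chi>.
Not irreducible (reducible): <chi, chi> = 16 > 1.

Derivation: <chi, chi> = (1/|G|) sum_C |C| * |chi(C)|^2 = (1/8)[1*|10|^2 + 1*|2|^2 + 2*|2|^2 + 2*|-2|^2 + 2*|2|^2]
  = (1/8)[(100) + (4) + (8) + (8) + (8)] = 128/8 = 16.
A character is irreducible iff <chi, chi> = 1, so this representation is reducible.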